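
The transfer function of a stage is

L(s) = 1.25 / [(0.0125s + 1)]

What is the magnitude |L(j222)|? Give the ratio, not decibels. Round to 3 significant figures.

At ω = 222 rad/s:
pole (1 + j222·0.0125) = 1 + j2.775 → |·| ≈ 2.9497, ∠ ≈ 70.18°
|L| = 1.25 · 1 / (2.9497) ≈ 0.42377

0.424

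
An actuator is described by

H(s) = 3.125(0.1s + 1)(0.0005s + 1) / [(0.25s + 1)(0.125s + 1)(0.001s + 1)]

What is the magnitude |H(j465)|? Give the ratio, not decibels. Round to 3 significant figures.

At ω = 465 rad/s:
zero (1 + j465·0.1) = 1 + j46.5 → |·| ≈ 46.511, ∠ ≈ 88.77°
zero (1 + j465·0.0005) = 1 + j0.2325 → |·| ≈ 1.0267, ∠ ≈ 13.09°
pole (1 + j465·0.25) = 1 + j116.25 → |·| ≈ 116.25, ∠ ≈ 89.51°
pole (1 + j465·0.125) = 1 + j58.125 → |·| ≈ 58.134, ∠ ≈ 89.01°
pole (1 + j465·0.001) = 1 + j0.465 → |·| ≈ 1.1028, ∠ ≈ 24.94°
|H| = 3.125 · 46.511 · 1.0267 / (116.25 · 58.134 · 1.1028) ≈ 0.020023

0.0200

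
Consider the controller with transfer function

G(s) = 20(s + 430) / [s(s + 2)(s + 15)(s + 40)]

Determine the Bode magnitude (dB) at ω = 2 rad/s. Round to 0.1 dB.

8.0 dB

At s = jω = j2:
zero (s+430): 430 + j2 → |·| = √(430²+2²) = √184904 ≈ 430, ∠ = arctan(2/430) ≈ 0.27°
pole (s+2): 2 + j2 → |·| = √(2²+2²) = √8 ≈ 2.8284, ∠ = arctan(2/2) ≈ 45.00°
pole (s+15): 15 + j2 → |·| = √(15²+2²) = √229 ≈ 15.133, ∠ = arctan(2/15) ≈ 7.59°
pole (s+40): 40 + j2 → |·| = √(40²+2²) = √1604 ≈ 40.05, ∠ = arctan(2/40) ≈ 2.86°
pole at origin: |s| = 2, ∠ = 90.00° (in denominator)
|G| = 20 · 430 / 3428.5 ≈ 2.5084
Gain = 20 log₁₀(2.5084) ≈ 7.99 dB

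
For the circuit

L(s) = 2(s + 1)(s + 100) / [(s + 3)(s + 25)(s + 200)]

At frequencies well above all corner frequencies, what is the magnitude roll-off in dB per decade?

-20 dB/decade

Each pole contributes −20 dB/decade at high frequency; each zero contributes +20 dB/decade.
Net: 2 zero(s) − 3 pole(s) → -20 dB/decade.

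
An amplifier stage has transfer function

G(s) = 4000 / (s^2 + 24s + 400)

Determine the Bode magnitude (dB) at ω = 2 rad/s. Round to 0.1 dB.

At s = jω = j2:
quadratic: (j2)² + 24·j2 + 400 = 396 + j48 → |·| ≈ 398.9, ∠ ≈ 6.91°
|G| = 4000 / 398.9 ≈ 10.028
Gain = 20 log₁₀(10.028) ≈ 20.02 dB

20.0 dB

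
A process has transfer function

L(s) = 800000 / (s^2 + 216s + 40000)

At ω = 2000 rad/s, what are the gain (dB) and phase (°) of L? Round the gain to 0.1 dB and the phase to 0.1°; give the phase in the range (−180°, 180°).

-13.9 dB, -173.8°

At s = jω = j2000:
quadratic: (j2000)² + 216·j2000 + 40000 = -3960000 + j432000 → |·| ≈ 3.9835e+06, ∠ ≈ 173.77°
|L| = 800000 / 3.9835e+06 ≈ 0.20083
Gain = 20 log₁₀(0.20083) ≈ -13.94 dB
∠L = 0.00° − 173.77° = -173.77°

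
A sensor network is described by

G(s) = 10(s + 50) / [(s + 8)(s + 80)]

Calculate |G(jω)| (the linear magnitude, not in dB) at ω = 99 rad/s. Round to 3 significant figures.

0.0877

At s = jω = j99:
zero (s+50): 50 + j99 → |·| = √(50²+99²) = √12301 ≈ 110.91, ∠ = arctan(99/50) ≈ 63.20°
pole (s+8): 8 + j99 → |·| = √(8²+99²) = √9865 ≈ 99.323, ∠ = arctan(99/8) ≈ 85.38°
pole (s+80): 80 + j99 → |·| = √(80²+99²) = √16201 ≈ 127.28, ∠ = arctan(99/80) ≈ 51.06°
|G| = 10 · 110.91 / 12642 ≈ 0.087731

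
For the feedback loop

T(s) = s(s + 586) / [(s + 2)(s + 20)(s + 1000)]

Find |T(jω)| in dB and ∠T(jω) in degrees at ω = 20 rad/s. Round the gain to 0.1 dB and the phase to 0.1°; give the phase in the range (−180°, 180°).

At s = jω = j20:
zero (s+586): 586 + j20 → |·| = √(586²+20²) = √343796 ≈ 586.34, ∠ = arctan(20/586) ≈ 1.95°
zero at origin: s = j20 → |·| = 20, ∠ = 90.00°
pole (s+2): 2 + j20 → |·| = √(2²+20²) = √404 ≈ 20.1, ∠ = arctan(20/2) ≈ 84.29°
pole (s+20): 20 + j20 → |·| = √(20²+20²) = √800 ≈ 28.284, ∠ = arctan(20/20) ≈ 45.00°
pole (s+1000): 1000 + j20 → |·| = √(1000²+20²) = √1000400 ≈ 1000.2, ∠ = arctan(20/1000) ≈ 1.15°
|T| = 1 · 11727 / 5.6862e+05 ≈ 0.020624
Gain = 20 log₁₀(0.020624) ≈ -33.71 dB
∠T = 91.95° − 130.44° = -38.49°

-33.7 dB, -38.5°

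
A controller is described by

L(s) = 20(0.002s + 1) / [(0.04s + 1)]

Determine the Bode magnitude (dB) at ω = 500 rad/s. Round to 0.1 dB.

3.0 dB

At ω = 500 rad/s:
zero (1 + j500·0.002) = 1 + j1 → |·| ≈ 1.4142, ∠ ≈ 45.00°
pole (1 + j500·0.04) = 1 + j20 → |·| ≈ 20.025, ∠ ≈ 87.14°
|L| = 20 · 1.4142 / (20.025) ≈ 1.4124
Gain = 20 log₁₀(1.4124) ≈ 3.00 dB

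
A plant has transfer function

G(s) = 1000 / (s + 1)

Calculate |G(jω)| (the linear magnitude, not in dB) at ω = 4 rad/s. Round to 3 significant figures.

Substitute s = j4:
Numerator: 1000 = 1000 + j0
Denominator: (j4) + 1 = 1 + j4
|N| = √(1000² + 0²) ≈ 1000, ∠N ≈ 0.00°
|D| = √(1² + 4²) ≈ 4.1231, ∠D ≈ 75.96°
|G| = 1000 / 4.1231 ≈ 242.54

243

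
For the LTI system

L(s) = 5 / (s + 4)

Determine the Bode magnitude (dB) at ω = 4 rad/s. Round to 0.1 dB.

-1.1 dB

Substitute s = j4:
Numerator: 5 = 5 + j0
Denominator: (j4) + 4 = 4 + j4
|N| = √(5² + 0²) ≈ 5, ∠N ≈ 0.00°
|D| = √(4² + 4²) ≈ 5.6569, ∠D ≈ 45.00°
|L| = 5 / 5.6569 ≈ 0.88388
Gain = 20 log₁₀(0.88388) ≈ -1.07 dB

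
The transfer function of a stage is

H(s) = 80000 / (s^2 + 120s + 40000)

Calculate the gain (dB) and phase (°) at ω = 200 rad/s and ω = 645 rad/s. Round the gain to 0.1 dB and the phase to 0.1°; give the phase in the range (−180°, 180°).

ω = 200: 10.5 dB, -90.0°; ω = 645: -13.6 dB, -168.4°

At s = jω = j200:
quadratic: (j200)² + 120·j200 + 40000 = 0 + j24000 → |·| ≈ 24000, ∠ ≈ 90.00°
|H| = 80000 / 24000 ≈ 3.3333
Gain = 20 log₁₀(3.3333) ≈ 10.46 dB
∠H = 0.00° − 90.00° = -90.00°

At s = jω = j645:
quadratic: (j645)² + 120·j645 + 40000 = -376025 + j77400 → |·| ≈ 3.8391e+05, ∠ ≈ 168.37°
|H| = 80000 / 3.8391e+05 ≈ 0.20838
Gain = 20 log₁₀(0.20838) ≈ -13.62 dB
∠H = 0.00° − 168.37° = -168.37°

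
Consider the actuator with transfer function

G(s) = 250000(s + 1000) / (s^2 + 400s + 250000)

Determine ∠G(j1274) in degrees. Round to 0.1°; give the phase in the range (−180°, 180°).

At s = jω = j1274:
zero (s+1000): 1000 + j1274 → |·| = √(1000²+1274²) = √2623076 ≈ 1619.6, ∠ = arctan(1274/1000) ≈ 51.87°
quadratic: (j1274)² + 400·j1274 + 250000 = -1373076 + j509600 → |·| ≈ 1.4646e+06, ∠ ≈ 159.64°
∠G = 51.87° − 159.64° = -107.77°

-107.8°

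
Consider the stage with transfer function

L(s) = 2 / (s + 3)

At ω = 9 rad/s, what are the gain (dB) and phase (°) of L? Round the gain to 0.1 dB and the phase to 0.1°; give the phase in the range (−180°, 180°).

Substitute s = j9:
Numerator: 2 = 2 + j0
Denominator: (j9) + 3 = 3 + j9
|N| = √(2² + 0²) ≈ 2, ∠N ≈ 0.00°
|D| = √(3² + 9²) ≈ 9.4868, ∠D ≈ 71.57°
|L| = 2 / 9.4868 ≈ 0.21082
Gain = 20 log₁₀(0.21082) ≈ -13.52 dB
∠L = 0.00° − 71.57° = -71.57°

-13.5 dB, -71.6°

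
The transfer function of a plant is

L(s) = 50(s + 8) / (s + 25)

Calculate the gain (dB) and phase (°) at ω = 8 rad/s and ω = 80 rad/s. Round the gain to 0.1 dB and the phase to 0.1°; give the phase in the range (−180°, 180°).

At s = jω = j8:
zero (s+8): 8 + j8 → |·| = √(8²+8²) = √128 ≈ 11.314, ∠ = arctan(8/8) ≈ 45.00°
pole (s+25): 25 + j8 → |·| = √(25²+8²) = √689 ≈ 26.249, ∠ = arctan(8/25) ≈ 17.74°
|L| = 50 · 11.314 / 26.249 ≈ 21.551
Gain = 20 log₁₀(21.551) ≈ 26.67 dB
∠L = 45.00° − 17.74° = 27.26°

At s = jω = j80:
zero (s+8): 8 + j80 → |·| = √(8²+80²) = √6464 ≈ 80.399, ∠ = arctan(80/8) ≈ 84.29°
pole (s+25): 25 + j80 → |·| = √(25²+80²) = √7025 ≈ 83.815, ∠ = arctan(80/25) ≈ 72.65°
|L| = 50 · 80.399 / 83.815 ≈ 47.962
Gain = 20 log₁₀(47.962) ≈ 33.62 dB
∠L = 84.29° − 72.65° = 11.64°

ω = 8: 26.7 dB, 27.3°; ω = 80: 33.6 dB, 11.6°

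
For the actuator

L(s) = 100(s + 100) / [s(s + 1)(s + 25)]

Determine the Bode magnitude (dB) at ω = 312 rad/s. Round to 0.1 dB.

-59.4 dB

At s = jω = j312:
zero (s+100): 100 + j312 → |·| = √(100²+312²) = √107344 ≈ 327.63, ∠ = arctan(312/100) ≈ 72.23°
pole (s+1): 1 + j312 → |·| = √(1²+312²) = √97345 ≈ 312, ∠ = arctan(312/1) ≈ 89.82°
pole (s+25): 25 + j312 → |·| = √(25²+312²) = √97969 ≈ 313, ∠ = arctan(312/25) ≈ 85.42°
pole at origin: |s| = 312, ∠ = 90.00° (in denominator)
|L| = 100 · 327.63 / 3.0469e+07 ≈ 0.0010753
Gain = 20 log₁₀(0.0010753) ≈ -59.37 dB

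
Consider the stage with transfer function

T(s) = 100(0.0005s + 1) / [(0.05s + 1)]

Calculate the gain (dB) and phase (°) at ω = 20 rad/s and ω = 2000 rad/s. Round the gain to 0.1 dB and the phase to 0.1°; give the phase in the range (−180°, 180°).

At ω = 20 rad/s:
zero (1 + j20·0.0005) = 1 + j0.01 → |·| ≈ 1, ∠ ≈ 0.57°
pole (1 + j20·0.05) = 1 + j1 → |·| ≈ 1.4142, ∠ ≈ 45.00°
|T| = 100 · 1 / (1.4142) ≈ 70.711
Gain = 20 log₁₀(70.711) ≈ 36.99 dB
∠T = (0.57°) − (45.00°) = -44.43°

At ω = 2000 rad/s:
zero (1 + j2000·0.0005) = 1 + j1 → |·| ≈ 1.4142, ∠ ≈ 45.00°
pole (1 + j2000·0.05) = 1 + j100 → |·| ≈ 100, ∠ ≈ 89.43°
|T| = 100 · 1.4142 / (100) ≈ 1.4142
Gain = 20 log₁₀(1.4142) ≈ 3.01 dB
∠T = (45.00°) − (89.43°) = -44.43°

ω = 20: 37.0 dB, -44.4°; ω = 2000: 3.0 dB, -44.4°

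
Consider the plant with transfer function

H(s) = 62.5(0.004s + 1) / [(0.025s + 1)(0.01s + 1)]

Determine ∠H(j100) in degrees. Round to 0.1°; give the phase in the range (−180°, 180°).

-91.4°

At ω = 100 rad/s:
zero (1 + j100·0.004) = 1 + j0.4 → |·| ≈ 1.077, ∠ ≈ 21.80°
pole (1 + j100·0.025) = 1 + j2.5 → |·| ≈ 2.6926, ∠ ≈ 68.20°
pole (1 + j100·0.01) = 1 + j1 → |·| ≈ 1.4142, ∠ ≈ 45.00°
∠H = (21.80°) − (68.20° + 45.00°) = -91.40°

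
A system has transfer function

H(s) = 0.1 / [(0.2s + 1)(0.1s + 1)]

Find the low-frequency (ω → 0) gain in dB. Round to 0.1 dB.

H(0) = 0.1 · 1 / 1 = 0.1
20 log₁₀(0.1) ≈ -20.00 dB

-20.0 dB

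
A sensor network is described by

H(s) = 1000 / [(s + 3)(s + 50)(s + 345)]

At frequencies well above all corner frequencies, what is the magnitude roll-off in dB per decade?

-60 dB/decade

Each pole contributes −20 dB/decade at high frequency; each zero contributes +20 dB/decade.
Net: 0 zero(s) − 3 pole(s) → -60 dB/decade.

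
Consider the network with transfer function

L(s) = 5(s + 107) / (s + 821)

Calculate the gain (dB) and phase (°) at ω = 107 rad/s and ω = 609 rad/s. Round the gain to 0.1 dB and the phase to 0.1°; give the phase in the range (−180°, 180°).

ω = 107: -0.8 dB, 37.6°; ω = 609: 9.6 dB, 43.5°

At s = jω = j107:
zero (s+107): 107 + j107 → |·| = √(107²+107²) = √22898 ≈ 151.32, ∠ = arctan(107/107) ≈ 45.00°
pole (s+821): 821 + j107 → |·| = √(821²+107²) = √685490 ≈ 827.94, ∠ = arctan(107/821) ≈ 7.43°
|L| = 5 · 151.32 / 827.94 ≈ 0.91383
Gain = 20 log₁₀(0.91383) ≈ -0.78 dB
∠L = 45.00° − 7.43° = 37.57°

At s = jω = j609:
zero (s+107): 107 + j609 → |·| = √(107²+609²) = √382330 ≈ 618.33, ∠ = arctan(609/107) ≈ 80.03°
pole (s+821): 821 + j609 → |·| = √(821²+609²) = √1044922 ≈ 1022.2, ∠ = arctan(609/821) ≈ 36.57°
|L| = 5 · 618.33 / 1022.2 ≈ 3.0245
Gain = 20 log₁₀(3.0245) ≈ 9.61 dB
∠L = 80.03° − 36.57° = 43.46°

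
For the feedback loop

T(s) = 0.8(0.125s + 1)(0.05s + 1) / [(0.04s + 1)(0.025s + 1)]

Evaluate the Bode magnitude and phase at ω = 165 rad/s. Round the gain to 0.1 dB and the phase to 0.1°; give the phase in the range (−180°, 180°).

13.7 dB, 12.6°

At ω = 165 rad/s:
zero (1 + j165·0.125) = 1 + j20.625 → |·| ≈ 20.649, ∠ ≈ 87.22°
zero (1 + j165·0.05) = 1 + j8.25 → |·| ≈ 8.3104, ∠ ≈ 83.09°
pole (1 + j165·0.04) = 1 + j6.6 → |·| ≈ 6.6753, ∠ ≈ 81.38°
pole (1 + j165·0.025) = 1 + j4.125 → |·| ≈ 4.2445, ∠ ≈ 76.37°
|T| = 0.8 · 20.649 · 8.3104 / (6.6753 · 4.2445) ≈ 4.8452
Gain = 20 log₁₀(4.8452) ≈ 13.71 dB
∠T = (87.22° + 83.09°) − (81.38° + 76.37°) = 12.56°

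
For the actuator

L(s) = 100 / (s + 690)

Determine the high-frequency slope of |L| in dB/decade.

-20 dB/decade

Each pole contributes −20 dB/decade at high frequency; each zero contributes +20 dB/decade.
Net: 0 zero(s) − 1 pole(s) → -20 dB/decade.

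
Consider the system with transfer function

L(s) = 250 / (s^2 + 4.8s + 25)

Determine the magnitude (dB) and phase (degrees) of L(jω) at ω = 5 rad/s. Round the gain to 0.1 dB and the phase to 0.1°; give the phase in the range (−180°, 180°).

At s = jω = j5:
quadratic: (j5)² + 4.8·j5 + 25 = 0 + j24 → |·| ≈ 24, ∠ ≈ 90.00°
|L| = 250 / 24 ≈ 10.417
Gain = 20 log₁₀(10.417) ≈ 20.35 dB
∠L = 0.00° − 90.00° = -90.00°

20.4 dB, -90.0°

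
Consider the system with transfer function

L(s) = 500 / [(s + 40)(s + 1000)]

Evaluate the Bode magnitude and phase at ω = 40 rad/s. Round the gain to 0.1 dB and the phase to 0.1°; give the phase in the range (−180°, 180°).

-41.1 dB, -47.3°

At s = jω = j40:
pole (s+40): 40 + j40 → |·| = √(40²+40²) = √3200 ≈ 56.569, ∠ = arctan(40/40) ≈ 45.00°
pole (s+1000): 1000 + j40 → |·| = √(1000²+40²) = √1001600 ≈ 1000.8, ∠ = arctan(40/1000) ≈ 2.29°
|L| = 500 / 56614 ≈ 0.0088317
Gain = 20 log₁₀(0.0088317) ≈ -41.08 dB
∠L = 0.00° − 47.29° = -47.29°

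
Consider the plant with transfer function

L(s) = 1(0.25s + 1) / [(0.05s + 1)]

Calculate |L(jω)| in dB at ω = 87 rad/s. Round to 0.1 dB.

At ω = 87 rad/s:
zero (1 + j87·0.25) = 1 + j21.75 → |·| ≈ 21.773, ∠ ≈ 87.37°
pole (1 + j87·0.05) = 1 + j4.35 → |·| ≈ 4.4635, ∠ ≈ 77.05°
|L| = 1 · 21.773 / (4.4635) ≈ 4.878
Gain = 20 log₁₀(4.878) ≈ 13.76 dB

13.8 dB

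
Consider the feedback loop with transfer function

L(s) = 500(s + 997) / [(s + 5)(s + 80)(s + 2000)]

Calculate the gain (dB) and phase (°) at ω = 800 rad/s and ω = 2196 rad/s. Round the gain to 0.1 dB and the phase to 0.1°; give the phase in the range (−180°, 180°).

ω = 800: -66.7 dB, -157.0°; ω = 2196: -81.5 dB, -159.9°

At s = jω = j800:
zero (s+997): 997 + j800 → |·| = √(997²+800²) = √1634009 ≈ 1278.3, ∠ = arctan(800/997) ≈ 38.74°
pole (s+5): 5 + j800 → |·| = √(5²+800²) = √640025 ≈ 800.02, ∠ = arctan(800/5) ≈ 89.64°
pole (s+80): 80 + j800 → |·| = √(80²+800²) = √646400 ≈ 803.99, ∠ = arctan(800/80) ≈ 84.29°
pole (s+2000): 2000 + j800 → |·| = √(2000²+800²) = √4640000 ≈ 2154.1, ∠ = arctan(800/2000) ≈ 21.80°
|L| = 500 · 1278.3 / 1.3855e+09 ≈ 0.00046131
Gain = 20 log₁₀(0.00046131) ≈ -66.72 dB
∠L = 38.74° − 195.73° = -156.99°

At s = jω = j2196:
zero (s+997): 997 + j2196 → |·| = √(997²+2196²) = √5816425 ≈ 2411.7, ∠ = arctan(2196/997) ≈ 65.58°
pole (s+5): 5 + j2196 → |·| = √(5²+2196²) = √4822441 ≈ 2196, ∠ = arctan(2196/5) ≈ 89.87°
pole (s+80): 80 + j2196 → |·| = √(80²+2196²) = √4828816 ≈ 2197.5, ∠ = arctan(2196/80) ≈ 87.91°
pole (s+2000): 2000 + j2196 → |·| = √(2000²+2196²) = √8822416 ≈ 2970.3, ∠ = arctan(2196/2000) ≈ 47.67°
|L| = 500 · 2411.7 / 1.4334e+10 ≈ 8.4125e-05
Gain = 20 log₁₀(8.4125e-05) ≈ -81.50 dB
∠L = 65.58° − 225.45° = -159.87°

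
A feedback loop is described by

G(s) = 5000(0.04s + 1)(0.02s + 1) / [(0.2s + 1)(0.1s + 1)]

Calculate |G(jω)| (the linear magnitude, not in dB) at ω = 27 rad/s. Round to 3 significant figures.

529

At ω = 27 rad/s:
zero (1 + j27·0.04) = 1 + j1.08 → |·| ≈ 1.4719, ∠ ≈ 47.20°
zero (1 + j27·0.02) = 1 + j0.54 → |·| ≈ 1.1365, ∠ ≈ 28.37°
pole (1 + j27·0.2) = 1 + j5.4 → |·| ≈ 5.4918, ∠ ≈ 79.51°
pole (1 + j27·0.1) = 1 + j2.7 → |·| ≈ 2.8792, ∠ ≈ 69.68°
|G| = 5000 · 1.4719 · 1.1365 / (5.4918 · 2.8792) ≈ 528.97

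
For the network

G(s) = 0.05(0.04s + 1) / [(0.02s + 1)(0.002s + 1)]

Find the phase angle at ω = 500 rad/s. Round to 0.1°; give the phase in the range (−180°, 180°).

-42.2°

At ω = 500 rad/s:
zero (1 + j500·0.04) = 1 + j20 → |·| ≈ 20.025, ∠ ≈ 87.14°
pole (1 + j500·0.02) = 1 + j10 → |·| ≈ 10.05, ∠ ≈ 84.29°
pole (1 + j500·0.002) = 1 + j1 → |·| ≈ 1.4142, ∠ ≈ 45.00°
∠G = (87.14°) − (84.29° + 45.00°) = -42.15°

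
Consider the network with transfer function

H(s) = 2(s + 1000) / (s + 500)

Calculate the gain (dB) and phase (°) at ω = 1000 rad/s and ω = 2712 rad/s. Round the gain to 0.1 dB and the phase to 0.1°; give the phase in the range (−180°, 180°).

ω = 1000: 8.1 dB, -18.4°; ω = 2712: 6.4 dB, -9.8°

At s = jω = j1000:
zero (s+1000): 1000 + j1000 → |·| = √(1000²+1000²) = √2000000 ≈ 1414.2, ∠ = arctan(1000/1000) ≈ 45.00°
pole (s+500): 500 + j1000 → |·| = √(500²+1000²) = √1250000 ≈ 1118, ∠ = arctan(1000/500) ≈ 63.43°
|H| = 2 · 1414.2 / 1118 ≈ 2.5299
Gain = 20 log₁₀(2.5299) ≈ 8.06 dB
∠H = 45.00° − 63.43° = -18.43°

At s = jω = j2712:
zero (s+1000): 1000 + j2712 → |·| = √(1000²+2712²) = √8354944 ≈ 2890.5, ∠ = arctan(2712/1000) ≈ 69.76°
pole (s+500): 500 + j2712 → |·| = √(500²+2712²) = √7604944 ≈ 2757.7, ∠ = arctan(2712/500) ≈ 79.55°
|H| = 2 · 2890.5 / 2757.7 ≈ 2.0963
Gain = 20 log₁₀(2.0963) ≈ 6.43 dB
∠H = 69.76° − 79.55° = -9.79°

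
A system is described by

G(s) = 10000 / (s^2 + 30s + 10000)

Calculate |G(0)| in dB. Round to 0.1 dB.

0.0 dB

G(0) = 10000 / 10000 = 1
20 log₁₀(1) ≈ 0.00 dB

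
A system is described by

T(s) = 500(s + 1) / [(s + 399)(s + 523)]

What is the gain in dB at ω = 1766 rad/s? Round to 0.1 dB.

-11.5 dB

At s = jω = j1766:
zero (s+1): 1 + j1766 → |·| = √(1²+1766²) = √3118757 ≈ 1766, ∠ = arctan(1766/1) ≈ 89.97°
pole (s+399): 399 + j1766 → |·| = √(399²+1766²) = √3277957 ≈ 1810.5, ∠ = arctan(1766/399) ≈ 77.27°
pole (s+523): 523 + j1766 → |·| = √(523²+1766²) = √3392285 ≈ 1841.8, ∠ = arctan(1766/523) ≈ 73.50°
|T| = 500 · 1766 / 3.3346e+06 ≈ 0.2648
Gain = 20 log₁₀(0.2648) ≈ -11.54 dB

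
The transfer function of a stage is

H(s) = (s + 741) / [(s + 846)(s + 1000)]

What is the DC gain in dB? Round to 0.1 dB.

H(0) = 1·741 / (846·1000) ≈ 0.00087589
20 log₁₀(0.00087589) ≈ -61.15 dB

-61.2 dB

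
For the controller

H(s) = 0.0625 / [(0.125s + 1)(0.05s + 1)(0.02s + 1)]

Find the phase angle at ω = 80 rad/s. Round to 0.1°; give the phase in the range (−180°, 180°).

141.8°

At ω = 80 rad/s:
pole (1 + j80·0.125) = 1 + j10 → |·| ≈ 10.05, ∠ ≈ 84.29°
pole (1 + j80·0.05) = 1 + j4 → |·| ≈ 4.1231, ∠ ≈ 75.96°
pole (1 + j80·0.02) = 1 + j1.6 → |·| ≈ 1.8868, ∠ ≈ 57.99°
∠H = (0°) − (84.29° + 75.96° + 57.99°) = -218.24° ≡ 141.76° (principal value)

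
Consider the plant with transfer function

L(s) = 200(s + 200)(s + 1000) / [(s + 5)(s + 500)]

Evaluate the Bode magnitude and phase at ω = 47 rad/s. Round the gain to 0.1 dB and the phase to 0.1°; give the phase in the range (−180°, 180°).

At s = jω = j47:
zero (s+200): 200 + j47 → |·| = √(200²+47²) = √42209 ≈ 205.45, ∠ = arctan(47/200) ≈ 13.22°
zero (s+1000): 1000 + j47 → |·| = √(1000²+47²) = √1002209 ≈ 1001.1, ∠ = arctan(47/1000) ≈ 2.69°
pole (s+5): 5 + j47 → |·| = √(5²+47²) = √2234 ≈ 47.265, ∠ = arctan(47/5) ≈ 83.93°
pole (s+500): 500 + j47 → |·| = √(500²+47²) = √252209 ≈ 502.2, ∠ = arctan(47/500) ≈ 5.37°
|L| = 200 · 2.0568e+05 / 23736 ≈ 1733.1
Gain = 20 log₁₀(1733.1) ≈ 64.78 dB
∠L = 15.91° − 89.30° = -73.39°

64.8 dB, -73.4°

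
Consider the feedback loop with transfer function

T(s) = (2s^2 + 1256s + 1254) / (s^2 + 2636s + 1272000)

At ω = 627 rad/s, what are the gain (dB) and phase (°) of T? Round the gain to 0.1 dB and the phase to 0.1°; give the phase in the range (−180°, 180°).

Substitute s = j627:
Numerator: 2(j627)^2 + 1256(j627) + 1254 = -785004 + j787512
Denominator: (j627)^2 + 2636(j627) + 1272000 = 878871 + j1652772
|N| = √(785004² + 787512²) ≈ 1.1119e+06, ∠N ≈ 134.91°
|D| = √(878871² + 1652772²) ≈ 1.8719e+06, ∠D ≈ 62.00°
|T| = 1.1119e+06 / 1.8719e+06 ≈ 0.594
Gain = 20 log₁₀(0.594) ≈ -4.52 dB
∠T = 134.91° − 62.00° = 72.91°

-4.5 dB, 72.9°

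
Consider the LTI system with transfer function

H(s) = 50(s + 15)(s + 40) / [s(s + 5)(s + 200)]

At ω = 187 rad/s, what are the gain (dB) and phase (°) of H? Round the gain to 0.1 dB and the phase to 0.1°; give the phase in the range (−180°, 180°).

-14.6 dB, -58.2°

At s = jω = j187:
zero (s+15): 15 + j187 → |·| = √(15²+187²) = √35194 ≈ 187.6, ∠ = arctan(187/15) ≈ 85.41°
zero (s+40): 40 + j187 → |·| = √(40²+187²) = √36569 ≈ 191.23, ∠ = arctan(187/40) ≈ 77.93°
pole (s+5): 5 + j187 → |·| = √(5²+187²) = √34994 ≈ 187.07, ∠ = arctan(187/5) ≈ 88.47°
pole (s+200): 200 + j187 → |·| = √(200²+187²) = √74969 ≈ 273.8, ∠ = arctan(187/200) ≈ 43.08°
pole at origin: |s| = 187, ∠ = 90.00° (in denominator)
|H| = 50 · 35875 / 9.5781e+06 ≈ 0.18728
Gain = 20 log₁₀(0.18728) ≈ -14.55 dB
∠H = 163.34° − 221.55° = -58.21°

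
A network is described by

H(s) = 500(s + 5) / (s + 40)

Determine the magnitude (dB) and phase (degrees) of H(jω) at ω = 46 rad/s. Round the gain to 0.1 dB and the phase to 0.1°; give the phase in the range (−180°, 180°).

51.6 dB, 34.8°

At s = jω = j46:
zero (s+5): 5 + j46 → |·| = √(5²+46²) = √2141 ≈ 46.271, ∠ = arctan(46/5) ≈ 83.80°
pole (s+40): 40 + j46 → |·| = √(40²+46²) = √3716 ≈ 60.959, ∠ = arctan(46/40) ≈ 48.99°
|H| = 500 · 46.271 / 60.959 ≈ 379.53
Gain = 20 log₁₀(379.53) ≈ 51.58 dB
∠H = 83.80° − 48.99° = 34.81°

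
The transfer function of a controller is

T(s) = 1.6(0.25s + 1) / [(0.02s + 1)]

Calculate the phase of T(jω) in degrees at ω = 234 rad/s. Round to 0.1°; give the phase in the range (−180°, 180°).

At ω = 234 rad/s:
zero (1 + j234·0.25) = 1 + j58.5 → |·| ≈ 58.509, ∠ ≈ 89.02°
pole (1 + j234·0.02) = 1 + j4.68 → |·| ≈ 4.7856, ∠ ≈ 77.94°
∠T = (89.02°) − (77.94°) = 11.08°

11.1°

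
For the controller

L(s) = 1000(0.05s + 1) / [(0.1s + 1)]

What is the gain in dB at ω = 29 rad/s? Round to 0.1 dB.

At ω = 29 rad/s:
zero (1 + j29·0.05) = 1 + j1.45 → |·| ≈ 1.7614, ∠ ≈ 55.41°
pole (1 + j29·0.1) = 1 + j2.9 → |·| ≈ 3.0676, ∠ ≈ 70.97°
|L| = 1000 · 1.7614 / (3.0676) ≈ 574.19
Gain = 20 log₁₀(574.19) ≈ 55.18 dB

55.2 dB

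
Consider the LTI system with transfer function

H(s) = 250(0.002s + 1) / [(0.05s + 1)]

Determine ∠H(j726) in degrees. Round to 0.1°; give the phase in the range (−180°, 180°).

At ω = 726 rad/s:
zero (1 + j726·0.002) = 1 + j1.452 → |·| ≈ 1.763, ∠ ≈ 55.44°
pole (1 + j726·0.05) = 1 + j36.3 → |·| ≈ 36.314, ∠ ≈ 88.42°
∠H = (55.44°) − (88.42°) = -32.98°

-33.0°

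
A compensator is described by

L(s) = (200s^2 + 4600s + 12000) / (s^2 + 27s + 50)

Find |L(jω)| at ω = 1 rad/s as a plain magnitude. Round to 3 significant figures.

226

Substitute s = j1:
Numerator: 200(j1)^2 + 4600(j1) + 12000 = 11800 + j4600
Denominator: (j1)^2 + 27(j1) + 50 = 49 + j27
|N| = √(11800² + 4600²) ≈ 12665, ∠N ≈ 21.30°
|D| = √(49² + 27²) ≈ 55.946, ∠D ≈ 28.86°
|L| = 12665 / 55.946 ≈ 226.38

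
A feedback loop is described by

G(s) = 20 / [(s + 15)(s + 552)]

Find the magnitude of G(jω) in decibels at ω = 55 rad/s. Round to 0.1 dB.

-64.0 dB

At s = jω = j55:
pole (s+15): 15 + j55 → |·| = √(15²+55²) = √3250 ≈ 57.009, ∠ = arctan(55/15) ≈ 74.74°
pole (s+552): 552 + j55 → |·| = √(552²+55²) = √307729 ≈ 554.73, ∠ = arctan(55/552) ≈ 5.69°
|G| = 20 / 31625 ≈ 0.00063241
Gain = 20 log₁₀(0.00063241) ≈ -63.98 dB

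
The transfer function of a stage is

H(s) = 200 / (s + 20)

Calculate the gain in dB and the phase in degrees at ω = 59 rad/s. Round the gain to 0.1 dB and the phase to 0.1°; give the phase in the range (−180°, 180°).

Substitute s = j59:
Numerator: 200 = 200 + j0
Denominator: (j59) + 20 = 20 + j59
|N| = √(200² + 0²) ≈ 200, ∠N ≈ 0.00°
|D| = √(20² + 59²) ≈ 62.298, ∠D ≈ 71.27°
|H| = 200 / 62.298 ≈ 3.2104
Gain = 20 log₁₀(3.2104) ≈ 10.13 dB
∠H = 0.00° − 71.27° = -71.27°

10.1 dB, -71.3°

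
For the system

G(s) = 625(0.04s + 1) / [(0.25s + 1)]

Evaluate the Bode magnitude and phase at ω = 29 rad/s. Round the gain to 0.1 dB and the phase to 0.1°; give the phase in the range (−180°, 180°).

42.3 dB, -32.9°

At ω = 29 rad/s:
zero (1 + j29·0.04) = 1 + j1.16 → |·| ≈ 1.5315, ∠ ≈ 49.24°
pole (1 + j29·0.25) = 1 + j7.25 → |·| ≈ 7.3186, ∠ ≈ 82.15°
|G| = 625 · 1.5315 / (7.3186) ≈ 130.79
Gain = 20 log₁₀(130.79) ≈ 42.33 dB
∠G = (49.24°) − (82.15°) = -32.91°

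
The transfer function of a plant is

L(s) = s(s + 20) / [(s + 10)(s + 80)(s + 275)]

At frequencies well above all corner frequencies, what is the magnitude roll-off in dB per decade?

Each pole contributes −20 dB/decade at high frequency; each zero contributes +20 dB/decade.
Net: 2 zero(s) − 3 pole(s) → -20 dB/decade.

-20 dB/decade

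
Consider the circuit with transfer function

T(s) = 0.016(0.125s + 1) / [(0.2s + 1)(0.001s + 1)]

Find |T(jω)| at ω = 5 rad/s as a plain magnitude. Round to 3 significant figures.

0.0133

At ω = 5 rad/s:
zero (1 + j5·0.125) = 1 + j0.625 → |·| ≈ 1.1792, ∠ ≈ 32.01°
pole (1 + j5·0.2) = 1 + j1 → |·| ≈ 1.4142, ∠ ≈ 45.00°
pole (1 + j5·0.001) = 1 + j0.005 → |·| ≈ 1, ∠ ≈ 0.29°
|T| = 0.016 · 1.1792 / (1.4142 · 1) ≈ 0.013341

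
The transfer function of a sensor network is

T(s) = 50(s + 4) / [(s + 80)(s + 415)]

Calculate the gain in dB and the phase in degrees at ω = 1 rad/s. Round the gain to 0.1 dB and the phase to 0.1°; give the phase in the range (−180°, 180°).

-44.1 dB, 13.2°

At s = jω = j1:
zero (s+4): 4 + j1 → |·| = √(4²+1²) = √17 ≈ 4.1231, ∠ = arctan(1/4) ≈ 14.04°
pole (s+80): 80 + j1 → |·| = √(80²+1²) = √6401 ≈ 80.006, ∠ = arctan(1/80) ≈ 0.72°
pole (s+415): 415 + j1 → |·| = √(415²+1²) = √172226 ≈ 415, ∠ = arctan(1/415) ≈ 0.14°
|T| = 50 · 4.1231 / 33202 ≈ 0.0062091
Gain = 20 log₁₀(0.0062091) ≈ -44.14 dB
∠T = 14.04° − 0.86° = 13.18°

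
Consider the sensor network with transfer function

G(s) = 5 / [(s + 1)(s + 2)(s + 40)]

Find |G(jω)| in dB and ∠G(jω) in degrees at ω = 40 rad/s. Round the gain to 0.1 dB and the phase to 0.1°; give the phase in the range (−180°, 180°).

-85.2 dB, 139.3°

At s = jω = j40:
pole (s+1): 1 + j40 → |·| = √(1²+40²) = √1601 ≈ 40.012, ∠ = arctan(40/1) ≈ 88.57°
pole (s+2): 2 + j40 → |·| = √(2²+40²) = √1604 ≈ 40.05, ∠ = arctan(40/2) ≈ 87.14°
pole (s+40): 40 + j40 → |·| = √(40²+40²) = √3200 ≈ 56.569, ∠ = arctan(40/40) ≈ 45.00°
|G| = 5 / 90651 ≈ 5.5157e-05
Gain = 20 log₁₀(5.5157e-05) ≈ -85.17 dB
∠G = 0.00° − 220.71° = -220.71° ≡ 139.29° (principal value)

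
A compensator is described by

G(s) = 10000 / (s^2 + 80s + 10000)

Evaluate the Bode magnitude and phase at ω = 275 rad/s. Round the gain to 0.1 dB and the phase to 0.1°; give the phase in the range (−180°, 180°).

-16.8 dB, -161.5°

At s = jω = j275:
quadratic: (j275)² + 80·j275 + 10000 = -65625 + j22000 → |·| ≈ 69214, ∠ ≈ 161.47°
|G| = 10000 / 69214 ≈ 0.14448
Gain = 20 log₁₀(0.14448) ≈ -16.80 dB
∠G = 0.00° − 161.47° = -161.47°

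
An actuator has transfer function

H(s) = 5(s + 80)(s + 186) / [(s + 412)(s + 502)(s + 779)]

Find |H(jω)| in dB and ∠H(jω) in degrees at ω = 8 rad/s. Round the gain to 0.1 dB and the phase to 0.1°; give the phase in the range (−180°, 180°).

-66.7 dB, 5.6°

At s = jω = j8:
zero (s+80): 80 + j8 → |·| = √(80²+8²) = √6464 ≈ 80.399, ∠ = arctan(8/80) ≈ 5.71°
zero (s+186): 186 + j8 → |·| = √(186²+8²) = √34660 ≈ 186.17, ∠ = arctan(8/186) ≈ 2.46°
pole (s+412): 412 + j8 → |·| = √(412²+8²) = √169808 ≈ 412.08, ∠ = arctan(8/412) ≈ 1.11°
pole (s+502): 502 + j8 → |·| = √(502²+8²) = √252068 ≈ 502.06, ∠ = arctan(8/502) ≈ 0.91°
pole (s+779): 779 + j8 → |·| = √(779²+8²) = √606905 ≈ 779.04, ∠ = arctan(8/779) ≈ 0.59°
|H| = 5 · 14968 / 1.6117e+08 ≈ 0.00046435
Gain = 20 log₁₀(0.00046435) ≈ -66.66 dB
∠H = 8.17° − 2.61° = 5.56°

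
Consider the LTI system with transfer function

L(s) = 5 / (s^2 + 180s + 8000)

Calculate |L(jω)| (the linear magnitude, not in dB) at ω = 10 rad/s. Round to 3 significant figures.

0.000617

Substitute s = j10:
Numerator: 5 = 5 + j0
Denominator: (j10)^2 + 180(j10) + 8000 = 7900 + j1800
|N| = √(5² + 0²) ≈ 5, ∠N ≈ 0.00°
|D| = √(7900² + 1800²) ≈ 8102.5, ∠D ≈ 12.84°
|L| = 5 / 8102.5 ≈ 0.00061709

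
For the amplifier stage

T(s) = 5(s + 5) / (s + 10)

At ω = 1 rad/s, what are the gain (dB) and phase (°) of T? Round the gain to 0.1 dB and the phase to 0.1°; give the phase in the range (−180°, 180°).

At s = jω = j1:
zero (s+5): 5 + j1 → |·| = √(5²+1²) = √26 ≈ 5.099, ∠ = arctan(1/5) ≈ 11.31°
pole (s+10): 10 + j1 → |·| = √(10²+1²) = √101 ≈ 10.05, ∠ = arctan(1/10) ≈ 5.71°
|T| = 5 · 5.099 / 10.05 ≈ 2.5368
Gain = 20 log₁₀(2.5368) ≈ 8.09 dB
∠T = 11.31° − 5.71° = 5.60°

8.1 dB, 5.6°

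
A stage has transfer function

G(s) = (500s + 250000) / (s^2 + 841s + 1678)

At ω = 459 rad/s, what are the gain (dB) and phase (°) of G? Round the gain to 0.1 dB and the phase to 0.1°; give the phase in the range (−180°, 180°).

-2.2 dB, -75.9°

Substitute s = j459:
Numerator: 500(j459) + 250000 = 250000 + j229500
Denominator: (j459)^2 + 841(j459) + 1678 = -209003 + j386019
|N| = √(250000² + 229500²) ≈ 3.3937e+05, ∠N ≈ 42.55°
|D| = √(209003² + 386019²) ≈ 4.3897e+05, ∠D ≈ 118.43°
|G| = 3.3937e+05 / 4.3897e+05 ≈ 0.77311
Gain = 20 log₁₀(0.77311) ≈ -2.24 dB
∠G = 42.55° − 118.43° = -75.88°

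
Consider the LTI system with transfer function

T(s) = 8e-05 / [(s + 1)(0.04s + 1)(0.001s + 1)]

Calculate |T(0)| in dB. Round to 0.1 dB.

T(0) = 8e-05 · 1 / 1 = 8e-05
20 log₁₀(8e-05) ≈ -81.94 dB

-81.9 dB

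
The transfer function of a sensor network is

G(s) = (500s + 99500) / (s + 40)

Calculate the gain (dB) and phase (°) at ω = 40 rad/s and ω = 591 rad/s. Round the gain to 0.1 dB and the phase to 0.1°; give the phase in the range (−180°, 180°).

ω = 40: 65.1 dB, -33.6°; ω = 591: 54.4 dB, -14.7°

Substitute s = j40:
Numerator: 500(j40) + 99500 = 99500 + j20000
Denominator: (j40) + 40 = 40 + j40
|N| = √(99500² + 20000²) ≈ 1.0149e+05, ∠N ≈ 11.37°
|D| = √(40² + 40²) ≈ 56.569, ∠D ≈ 45.00°
|G| = 1.0149e+05 / 56.569 ≈ 1794.1
Gain = 20 log₁₀(1794.1) ≈ 65.08 dB
∠G = 11.37° − 45.00° = -33.63°

Substitute s = j591:
Numerator: 500(j591) + 99500 = 99500 + j295500
Denominator: (j591) + 40 = 40 + j591
|N| = √(99500² + 295500²) ≈ 3.118e+05, ∠N ≈ 71.39°
|D| = √(40² + 591²) ≈ 592.35, ∠D ≈ 86.13°
|G| = 3.118e+05 / 592.35 ≈ 526.38
Gain = 20 log₁₀(526.38) ≈ 54.43 dB
∠G = 71.39° − 86.13° = -14.74°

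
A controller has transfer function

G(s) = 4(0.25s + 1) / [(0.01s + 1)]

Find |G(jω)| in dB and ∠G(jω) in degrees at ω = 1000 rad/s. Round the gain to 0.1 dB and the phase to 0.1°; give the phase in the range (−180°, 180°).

40.0 dB, 5.5°

At ω = 1000 rad/s:
zero (1 + j1000·0.25) = 1 + j250 → |·| ≈ 250, ∠ ≈ 89.77°
pole (1 + j1000·0.01) = 1 + j10 → |·| ≈ 10.05, ∠ ≈ 84.29°
|G| = 4 · 250 / (10.05) ≈ 99.502
Gain = 20 log₁₀(99.502) ≈ 39.96 dB
∠G = (89.77°) − (84.29°) = 5.48°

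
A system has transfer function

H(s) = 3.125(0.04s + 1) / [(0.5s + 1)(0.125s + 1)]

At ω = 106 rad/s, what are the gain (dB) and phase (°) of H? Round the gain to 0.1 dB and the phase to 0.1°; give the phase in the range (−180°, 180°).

At ω = 106 rad/s:
zero (1 + j106·0.04) = 1 + j4.24 → |·| ≈ 4.3563, ∠ ≈ 76.73°
pole (1 + j106·0.5) = 1 + j53 → |·| ≈ 53.009, ∠ ≈ 88.92°
pole (1 + j106·0.125) = 1 + j13.25 → |·| ≈ 13.288, ∠ ≈ 85.68°
|H| = 3.125 · 4.3563 / (53.009 · 13.288) ≈ 0.019327
Gain = 20 log₁₀(0.019327) ≈ -34.28 dB
∠H = (76.73°) − (88.92° + 85.68°) = -97.87°

-34.3 dB, -97.9°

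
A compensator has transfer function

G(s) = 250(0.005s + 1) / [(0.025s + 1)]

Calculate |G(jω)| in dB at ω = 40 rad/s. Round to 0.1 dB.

At ω = 40 rad/s:
zero (1 + j40·0.005) = 1 + j0.2 → |·| ≈ 1.0198, ∠ ≈ 11.31°
pole (1 + j40·0.025) = 1 + j1 → |·| ≈ 1.4142, ∠ ≈ 45.00°
|G| = 250 · 1.0198 / (1.4142) ≈ 180.28
Gain = 20 log₁₀(180.28) ≈ 45.12 dB

45.1 dB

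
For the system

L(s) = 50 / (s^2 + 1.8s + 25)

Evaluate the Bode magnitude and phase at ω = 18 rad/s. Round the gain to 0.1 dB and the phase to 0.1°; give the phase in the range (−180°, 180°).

At s = jω = j18:
quadratic: (j18)² + 1.8·j18 + 25 = -299 + j32.4 → |·| ≈ 300.75, ∠ ≈ 173.82°
|L| = 50 / 300.75 ≈ 0.16625
Gain = 20 log₁₀(0.16625) ≈ -15.58 dB
∠L = 0.00° − 173.82° = -173.82°

-15.6 dB, -173.8°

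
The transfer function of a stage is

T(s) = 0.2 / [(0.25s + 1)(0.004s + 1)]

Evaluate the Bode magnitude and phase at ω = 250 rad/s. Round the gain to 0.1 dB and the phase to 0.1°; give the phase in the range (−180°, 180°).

At ω = 250 rad/s:
pole (1 + j250·0.25) = 1 + j62.5 → |·| ≈ 62.508, ∠ ≈ 89.08°
pole (1 + j250·0.004) = 1 + j1 → |·| ≈ 1.4142, ∠ ≈ 45.00°
|T| = 0.2 · 1 / (62.508 · 1.4142) ≈ 0.0022625
Gain = 20 log₁₀(0.0022625) ≈ -52.91 dB
∠T = (0°) − (89.08° + 45.00°) = -134.08°

-52.9 dB, -134.1°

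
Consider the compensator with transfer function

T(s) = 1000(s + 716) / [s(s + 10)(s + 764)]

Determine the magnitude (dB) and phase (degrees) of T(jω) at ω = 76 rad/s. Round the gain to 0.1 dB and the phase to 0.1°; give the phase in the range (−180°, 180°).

At s = jω = j76:
zero (s+716): 716 + j76 → |·| = √(716²+76²) = √518432 ≈ 720.02, ∠ = arctan(76/716) ≈ 6.06°
pole (s+10): 10 + j76 → |·| = √(10²+76²) = √5876 ≈ 76.655, ∠ = arctan(76/10) ≈ 82.50°
pole (s+764): 764 + j76 → |·| = √(764²+76²) = √589472 ≈ 767.77, ∠ = arctan(76/764) ≈ 5.68°
pole at origin: |s| = 76, ∠ = 90.00° (in denominator)
|T| = 1000 · 720.02 / 4.4729e+06 ≈ 0.16097
Gain = 20 log₁₀(0.16097) ≈ -15.87 dB
∠T = 6.06° − 178.18° = -172.12°

-15.9 dB, -172.1°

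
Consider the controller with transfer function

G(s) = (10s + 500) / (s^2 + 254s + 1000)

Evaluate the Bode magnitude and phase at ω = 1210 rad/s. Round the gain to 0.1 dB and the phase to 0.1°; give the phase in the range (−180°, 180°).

Substitute s = j1210:
Numerator: 10(j1210) + 500 = 500 + j12100
Denominator: (j1210)^2 + 254(j1210) + 1000 = -1463100 + j307340
|N| = √(500² + 12100²) ≈ 12110, ∠N ≈ 87.63°
|D| = √(1463100² + 307340²) ≈ 1.495e+06, ∠D ≈ 168.14°
|G| = 12110 / 1.495e+06 ≈ 0.0081003
Gain = 20 log₁₀(0.0081003) ≈ -41.83 dB
∠G = 87.63° − 168.14° = -80.51°

-41.8 dB, -80.5°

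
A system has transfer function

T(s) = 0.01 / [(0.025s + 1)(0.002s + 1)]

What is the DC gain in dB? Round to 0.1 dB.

-40.0 dB

T(0) = 0.01 · 1 / 1 = 0.01
20 log₁₀(0.01) ≈ -40.00 dB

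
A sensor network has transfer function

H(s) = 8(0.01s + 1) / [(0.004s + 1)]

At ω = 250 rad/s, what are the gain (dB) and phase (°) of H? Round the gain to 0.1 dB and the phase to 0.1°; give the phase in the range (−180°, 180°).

23.7 dB, 23.2°

At ω = 250 rad/s:
zero (1 + j250·0.01) = 1 + j2.5 → |·| ≈ 2.6926, ∠ ≈ 68.20°
pole (1 + j250·0.004) = 1 + j1 → |·| ≈ 1.4142, ∠ ≈ 45.00°
|H| = 8 · 2.6926 / (1.4142) ≈ 15.232
Gain = 20 log₁₀(15.232) ≈ 23.66 dB
∠H = (68.20°) − (45.00°) = 23.20°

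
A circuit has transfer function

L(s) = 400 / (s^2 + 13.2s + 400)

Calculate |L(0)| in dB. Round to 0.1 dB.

0.0 dB

L(0) = 400 / 400 = 1
20 log₁₀(1) ≈ 0.00 dB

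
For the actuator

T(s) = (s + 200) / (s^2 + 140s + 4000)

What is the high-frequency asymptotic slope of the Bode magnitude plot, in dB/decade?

Each pole contributes −20 dB/decade at high frequency; each zero contributes +20 dB/decade.
Net: 1 zero(s) − 2 pole(s) → -20 dB/decade.

-20 dB/decade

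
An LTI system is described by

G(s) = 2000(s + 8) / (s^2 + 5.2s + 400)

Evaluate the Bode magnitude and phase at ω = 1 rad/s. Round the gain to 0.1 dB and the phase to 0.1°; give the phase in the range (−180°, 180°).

At s = jω = j1:
zero (s+8): 8 + j1 → |·| = √(8²+1²) = √65 ≈ 8.0623, ∠ = arctan(1/8) ≈ 7.13°
quadratic: (j1)² + 5.2·j1 + 400 = 399 + j5.2 → |·| ≈ 399.03, ∠ ≈ 0.75°
|G| = 2000 · 8.0623 / 399.03 ≈ 40.409
Gain = 20 log₁₀(40.409) ≈ 32.13 dB
∠G = 7.13° − 0.75° = 6.38°

32.1 dB, 6.4°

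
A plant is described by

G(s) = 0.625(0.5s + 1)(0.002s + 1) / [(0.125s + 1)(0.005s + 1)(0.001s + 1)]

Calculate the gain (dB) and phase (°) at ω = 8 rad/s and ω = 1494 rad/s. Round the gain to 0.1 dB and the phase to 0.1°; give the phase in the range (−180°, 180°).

ω = 8: 5.2 dB, 29.1°; ω = 1494: -4.7 dB, -66.9°

At ω = 8 rad/s:
zero (1 + j8·0.5) = 1 + j4 → |·| ≈ 4.1231, ∠ ≈ 75.96°
zero (1 + j8·0.002) = 1 + j0.016 → |·| ≈ 1.0001, ∠ ≈ 0.92°
pole (1 + j8·0.125) = 1 + j1 → |·| ≈ 1.4142, ∠ ≈ 45.00°
pole (1 + j8·0.005) = 1 + j0.04 → |·| ≈ 1.0008, ∠ ≈ 2.29°
pole (1 + j8·0.001) = 1 + j0.008 → |·| ≈ 1, ∠ ≈ 0.46°
|G| = 0.625 · 4.1231 · 1.0001 / (1.4142 · 1.0008 · 1) ≈ 1.8209
Gain = 20 log₁₀(1.8209) ≈ 5.21 dB
∠G = (75.96° + 0.92°) − (45.00° + 2.29° + 0.46°) = 29.13°

At ω = 1494 rad/s:
zero (1 + j1494·0.5) = 1 + j747 → |·| ≈ 747, ∠ ≈ 89.92°
zero (1 + j1494·0.002) = 1 + j2.988 → |·| ≈ 3.1509, ∠ ≈ 71.50°
pole (1 + j1494·0.125) = 1 + j186.75 → |·| ≈ 186.75, ∠ ≈ 89.69°
pole (1 + j1494·0.005) = 1 + j7.47 → |·| ≈ 7.5366, ∠ ≈ 82.38°
pole (1 + j1494·0.001) = 1 + j1.494 → |·| ≈ 1.7978, ∠ ≈ 56.20°
|G| = 0.625 · 747 · 3.1509 / (186.75 · 7.5366 · 1.7978) ≈ 0.58138
Gain = 20 log₁₀(0.58138) ≈ -4.71 dB
∠G = (89.92° + 71.50°) − (89.69° + 82.38° + 56.20°) = -66.85°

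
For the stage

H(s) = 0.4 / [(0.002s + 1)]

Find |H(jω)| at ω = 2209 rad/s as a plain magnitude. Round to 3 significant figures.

0.0883

At ω = 2209 rad/s:
pole (1 + j2209·0.002) = 1 + j4.418 → |·| ≈ 4.5298, ∠ ≈ 77.25°
|H| = 0.4 · 1 / (4.5298) ≈ 0.088304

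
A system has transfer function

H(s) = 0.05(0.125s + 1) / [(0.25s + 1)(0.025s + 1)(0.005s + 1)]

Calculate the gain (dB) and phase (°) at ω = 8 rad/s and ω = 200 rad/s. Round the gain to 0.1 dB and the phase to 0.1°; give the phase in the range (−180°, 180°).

ω = 8: -30.2 dB, -32.0°; ω = 200: -49.2 dB, -124.8°

At ω = 8 rad/s:
zero (1 + j8·0.125) = 1 + j1 → |·| ≈ 1.4142, ∠ ≈ 45.00°
pole (1 + j8·0.25) = 1 + j2 → |·| ≈ 2.2361, ∠ ≈ 63.43°
pole (1 + j8·0.025) = 1 + j0.2 → |·| ≈ 1.0198, ∠ ≈ 11.31°
pole (1 + j8·0.005) = 1 + j0.04 → |·| ≈ 1.0008, ∠ ≈ 2.29°
|H| = 0.05 · 1.4142 / (2.2361 · 1.0198 · 1.0008) ≈ 0.030983
Gain = 20 log₁₀(0.030983) ≈ -30.18 dB
∠H = (45.00°) − (63.43° + 11.31° + 2.29°) = -32.03°

At ω = 200 rad/s:
zero (1 + j200·0.125) = 1 + j25 → |·| ≈ 25.02, ∠ ≈ 87.71°
pole (1 + j200·0.25) = 1 + j50 → |·| ≈ 50.01, ∠ ≈ 88.85°
pole (1 + j200·0.025) = 1 + j5 → |·| ≈ 5.099, ∠ ≈ 78.69°
pole (1 + j200·0.005) = 1 + j1 → |·| ≈ 1.4142, ∠ ≈ 45.00°
|H| = 0.05 · 25.02 / (50.01 · 5.099 · 1.4142) ≈ 0.003469
Gain = 20 log₁₀(0.003469) ≈ -49.20 dB
∠H = (87.71°) − (88.85° + 78.69° + 45.00°) = -124.83°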